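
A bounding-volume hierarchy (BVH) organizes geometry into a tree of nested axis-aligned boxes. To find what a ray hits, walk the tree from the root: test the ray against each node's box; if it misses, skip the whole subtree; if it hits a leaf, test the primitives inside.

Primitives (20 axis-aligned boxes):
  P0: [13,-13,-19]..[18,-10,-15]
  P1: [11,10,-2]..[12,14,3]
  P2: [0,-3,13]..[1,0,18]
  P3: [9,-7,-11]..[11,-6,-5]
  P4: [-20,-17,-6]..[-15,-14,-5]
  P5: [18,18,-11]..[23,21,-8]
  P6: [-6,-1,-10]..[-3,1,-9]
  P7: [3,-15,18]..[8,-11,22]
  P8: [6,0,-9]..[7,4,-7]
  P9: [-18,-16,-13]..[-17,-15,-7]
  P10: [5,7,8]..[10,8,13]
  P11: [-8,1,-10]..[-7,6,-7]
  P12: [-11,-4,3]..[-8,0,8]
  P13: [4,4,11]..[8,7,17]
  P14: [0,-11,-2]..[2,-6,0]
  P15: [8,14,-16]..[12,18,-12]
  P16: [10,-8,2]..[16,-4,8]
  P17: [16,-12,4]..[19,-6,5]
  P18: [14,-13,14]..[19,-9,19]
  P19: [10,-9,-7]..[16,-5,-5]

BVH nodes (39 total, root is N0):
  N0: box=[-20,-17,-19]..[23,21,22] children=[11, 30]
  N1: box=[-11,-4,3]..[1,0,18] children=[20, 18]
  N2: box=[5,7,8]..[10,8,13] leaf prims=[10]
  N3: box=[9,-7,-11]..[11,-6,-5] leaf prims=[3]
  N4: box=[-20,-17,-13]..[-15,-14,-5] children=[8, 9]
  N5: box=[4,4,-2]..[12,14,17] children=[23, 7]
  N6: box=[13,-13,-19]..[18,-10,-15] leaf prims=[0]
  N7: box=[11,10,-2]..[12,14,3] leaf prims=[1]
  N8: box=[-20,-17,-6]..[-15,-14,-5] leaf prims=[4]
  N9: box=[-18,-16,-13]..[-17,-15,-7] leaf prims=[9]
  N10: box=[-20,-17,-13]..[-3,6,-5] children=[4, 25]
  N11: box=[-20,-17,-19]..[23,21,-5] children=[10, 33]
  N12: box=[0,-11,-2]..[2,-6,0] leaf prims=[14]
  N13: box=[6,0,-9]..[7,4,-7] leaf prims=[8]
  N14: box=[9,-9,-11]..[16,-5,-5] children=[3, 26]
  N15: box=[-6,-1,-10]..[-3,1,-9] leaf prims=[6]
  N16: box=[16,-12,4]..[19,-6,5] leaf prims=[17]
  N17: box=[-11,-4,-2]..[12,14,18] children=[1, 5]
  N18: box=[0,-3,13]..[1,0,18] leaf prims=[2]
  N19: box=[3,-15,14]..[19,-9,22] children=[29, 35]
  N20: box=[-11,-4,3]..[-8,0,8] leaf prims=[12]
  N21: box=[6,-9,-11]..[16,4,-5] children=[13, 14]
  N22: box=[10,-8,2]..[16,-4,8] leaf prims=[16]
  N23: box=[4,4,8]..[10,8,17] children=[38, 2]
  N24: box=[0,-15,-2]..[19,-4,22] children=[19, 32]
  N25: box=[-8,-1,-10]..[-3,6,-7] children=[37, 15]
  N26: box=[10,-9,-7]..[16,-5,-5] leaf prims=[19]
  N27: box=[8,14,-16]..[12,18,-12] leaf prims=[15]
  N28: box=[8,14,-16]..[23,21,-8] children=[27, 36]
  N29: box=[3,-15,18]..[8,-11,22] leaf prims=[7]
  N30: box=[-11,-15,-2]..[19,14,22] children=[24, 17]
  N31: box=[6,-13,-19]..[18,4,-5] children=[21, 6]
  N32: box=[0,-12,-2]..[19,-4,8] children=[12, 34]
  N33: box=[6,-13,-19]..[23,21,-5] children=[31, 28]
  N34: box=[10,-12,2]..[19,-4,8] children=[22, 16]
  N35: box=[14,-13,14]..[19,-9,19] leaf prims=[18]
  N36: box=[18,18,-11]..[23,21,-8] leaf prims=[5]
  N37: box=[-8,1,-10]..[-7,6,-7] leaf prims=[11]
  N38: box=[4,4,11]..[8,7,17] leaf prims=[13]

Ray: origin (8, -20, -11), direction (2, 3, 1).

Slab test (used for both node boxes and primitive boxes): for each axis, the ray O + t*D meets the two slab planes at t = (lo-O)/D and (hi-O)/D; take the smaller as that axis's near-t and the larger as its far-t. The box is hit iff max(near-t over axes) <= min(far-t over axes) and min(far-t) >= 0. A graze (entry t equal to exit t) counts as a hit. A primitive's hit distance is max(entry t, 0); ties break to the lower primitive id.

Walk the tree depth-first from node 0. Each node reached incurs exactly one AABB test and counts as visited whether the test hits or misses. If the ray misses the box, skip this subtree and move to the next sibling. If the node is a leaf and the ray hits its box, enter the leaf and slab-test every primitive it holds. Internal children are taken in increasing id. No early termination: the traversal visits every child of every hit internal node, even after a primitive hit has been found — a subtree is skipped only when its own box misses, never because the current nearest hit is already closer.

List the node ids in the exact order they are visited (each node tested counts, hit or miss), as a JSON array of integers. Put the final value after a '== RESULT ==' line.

Walk:
N0 x:[-14,15/2] y:[1,41/3] z:[-8,33] -> hit [1,15/2], descend [11, 30]
  N11 x:[-14,15/2] y:[1,41/3] z:[-8,6] -> hit [1,6], descend [10, 33]
    N10 x:[-14,-11/2] y:[1,26/3] z:[-2,6] -> miss, prune
    N33 x:[-1,15/2] y:[7/3,41/3] z:[-8,6] -> hit [7/3,6], descend [28, 31]
      N28 x:[0,15/2] y:[34/3,41/3] z:[-5,3] -> miss, prune
      N31 x:[-1,5] y:[7/3,8] z:[-8,6] -> hit [7/3,5], descend [6, 21]
        N6 x:[5/2,5] y:[7/3,10/3] z:[-8,-4] -> miss, prune
        N21 x:[-1,4] y:[11/3,8] z:[0,6] -> hit [11/3,4], descend [13, 14]
          N13 x:[-1,-1/2] y:[20/3,8] z:[2,4] -> miss, prune
          N14 x:[1/2,4] y:[11/3,5] z:[0,6] -> hit [11/3,4], descend [3, 26]
            N3 x:[1/2,3/2] y:[13/3,14/3] z:[0,6] -> miss, prune
            N26 x:[1,4] y:[11/3,5] z:[4,6] -> hit [4,4] leaf, test {P19@t=4}
  N30 x:[-19/2,11/2] y:[5/3,34/3] z:[9,33] -> miss, prune

Visited [0, 11, 10, 33, 28, 31, 6, 21, 13, 14, 3, 26, 30]. Tests: 13 box, 1 leaf. Nearest: P19.

== RESULT ==
[0, 11, 10, 33, 28, 31, 6, 21, 13, 14, 3, 26, 30]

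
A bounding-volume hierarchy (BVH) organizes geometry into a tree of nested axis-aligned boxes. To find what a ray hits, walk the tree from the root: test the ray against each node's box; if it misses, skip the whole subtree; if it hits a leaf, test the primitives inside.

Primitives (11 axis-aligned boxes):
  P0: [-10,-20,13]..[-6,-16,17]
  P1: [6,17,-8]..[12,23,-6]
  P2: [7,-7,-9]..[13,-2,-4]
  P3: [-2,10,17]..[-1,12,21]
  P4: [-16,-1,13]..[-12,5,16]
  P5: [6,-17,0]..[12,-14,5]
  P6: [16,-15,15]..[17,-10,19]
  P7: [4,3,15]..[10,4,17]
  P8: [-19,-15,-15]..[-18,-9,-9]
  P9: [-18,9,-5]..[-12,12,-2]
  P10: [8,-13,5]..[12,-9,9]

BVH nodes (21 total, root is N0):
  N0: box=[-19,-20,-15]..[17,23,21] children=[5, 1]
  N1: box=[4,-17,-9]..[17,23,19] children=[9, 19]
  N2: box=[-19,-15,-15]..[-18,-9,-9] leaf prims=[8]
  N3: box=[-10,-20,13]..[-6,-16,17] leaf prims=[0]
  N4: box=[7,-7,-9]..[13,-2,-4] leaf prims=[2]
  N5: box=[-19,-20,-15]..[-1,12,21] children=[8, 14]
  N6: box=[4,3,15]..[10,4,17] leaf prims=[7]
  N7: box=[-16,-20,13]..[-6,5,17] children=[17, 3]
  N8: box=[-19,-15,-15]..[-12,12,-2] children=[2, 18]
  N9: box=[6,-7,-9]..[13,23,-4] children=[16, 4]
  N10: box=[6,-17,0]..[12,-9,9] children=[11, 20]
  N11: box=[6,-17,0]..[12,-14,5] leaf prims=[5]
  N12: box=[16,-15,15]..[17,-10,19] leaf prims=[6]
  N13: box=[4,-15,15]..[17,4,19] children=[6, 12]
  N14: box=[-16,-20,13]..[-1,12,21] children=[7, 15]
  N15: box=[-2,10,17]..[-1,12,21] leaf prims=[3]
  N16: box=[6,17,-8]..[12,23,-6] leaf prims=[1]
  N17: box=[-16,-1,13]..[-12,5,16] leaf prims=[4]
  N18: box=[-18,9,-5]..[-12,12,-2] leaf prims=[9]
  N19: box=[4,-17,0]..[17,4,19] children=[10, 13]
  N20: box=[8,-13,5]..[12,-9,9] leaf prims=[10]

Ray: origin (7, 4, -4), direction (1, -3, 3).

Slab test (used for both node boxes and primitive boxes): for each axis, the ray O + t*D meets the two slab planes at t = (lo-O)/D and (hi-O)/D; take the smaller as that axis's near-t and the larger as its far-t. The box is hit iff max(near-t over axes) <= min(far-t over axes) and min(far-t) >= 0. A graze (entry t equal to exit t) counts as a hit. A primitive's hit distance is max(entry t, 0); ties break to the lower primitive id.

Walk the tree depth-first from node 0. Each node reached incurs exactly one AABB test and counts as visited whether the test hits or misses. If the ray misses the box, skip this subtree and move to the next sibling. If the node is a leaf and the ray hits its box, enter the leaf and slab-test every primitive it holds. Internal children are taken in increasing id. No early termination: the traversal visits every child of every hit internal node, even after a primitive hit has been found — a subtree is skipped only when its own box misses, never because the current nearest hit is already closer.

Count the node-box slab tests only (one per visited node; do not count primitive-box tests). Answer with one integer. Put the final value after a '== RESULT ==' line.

Trace the traversal:
N0 x:[-26,10] y:[-19/3,8] z:[-11/3,25/3] -> hit [-11/3,8], descend [1, 5]
  N1 x:[-3,10] y:[-19/3,7] z:[-5/3,23/3] -> hit [-5/3,7], descend [9, 19]
    N9 x:[-1,6] y:[-19/3,11/3] z:[-5/3,0] -> hit [-1,0], descend [4, 16]
      N4 x:[0,6] y:[2,11/3] z:[-5/3,0] -> miss, prune
      N16 x:[-1,5] y:[-19/3,-13/3] z:[-4/3,-2/3] -> miss, prune
    N19 x:[-3,10] y:[0,7] z:[4/3,23/3] -> hit [4/3,7], descend [10, 13]
      N10 x:[-1,5] y:[13/3,7] z:[4/3,13/3] -> hit [13/3,13/3], descend [11, 20]
        N11 x:[-1,5] y:[6,7] z:[4/3,3] -> miss, prune
        N20 x:[1,5] y:[13/3,17/3] z:[3,13/3] -> hit [13/3,13/3] leaf, test {P10@t=13/3}
      N13 x:[-3,10] y:[0,19/3] z:[19/3,23/3] -> hit [19/3,19/3], descend [6, 12]
        N6 x:[-3,3] y:[0,1/3] z:[19/3,7] -> miss, prune
        N12 x:[9,10] y:[14/3,19/3] z:[19/3,23/3] -> miss, prune
  N5 x:[-26,-8] y:[-8/3,8] z:[-11/3,25/3] -> miss, prune

order=[0, 1, 9, 4, 16, 19, 10, 11, 20, 13, 6, 12, 5]  |boxes|=13  |leaves|=1  hit=P10

== RESULT ==
13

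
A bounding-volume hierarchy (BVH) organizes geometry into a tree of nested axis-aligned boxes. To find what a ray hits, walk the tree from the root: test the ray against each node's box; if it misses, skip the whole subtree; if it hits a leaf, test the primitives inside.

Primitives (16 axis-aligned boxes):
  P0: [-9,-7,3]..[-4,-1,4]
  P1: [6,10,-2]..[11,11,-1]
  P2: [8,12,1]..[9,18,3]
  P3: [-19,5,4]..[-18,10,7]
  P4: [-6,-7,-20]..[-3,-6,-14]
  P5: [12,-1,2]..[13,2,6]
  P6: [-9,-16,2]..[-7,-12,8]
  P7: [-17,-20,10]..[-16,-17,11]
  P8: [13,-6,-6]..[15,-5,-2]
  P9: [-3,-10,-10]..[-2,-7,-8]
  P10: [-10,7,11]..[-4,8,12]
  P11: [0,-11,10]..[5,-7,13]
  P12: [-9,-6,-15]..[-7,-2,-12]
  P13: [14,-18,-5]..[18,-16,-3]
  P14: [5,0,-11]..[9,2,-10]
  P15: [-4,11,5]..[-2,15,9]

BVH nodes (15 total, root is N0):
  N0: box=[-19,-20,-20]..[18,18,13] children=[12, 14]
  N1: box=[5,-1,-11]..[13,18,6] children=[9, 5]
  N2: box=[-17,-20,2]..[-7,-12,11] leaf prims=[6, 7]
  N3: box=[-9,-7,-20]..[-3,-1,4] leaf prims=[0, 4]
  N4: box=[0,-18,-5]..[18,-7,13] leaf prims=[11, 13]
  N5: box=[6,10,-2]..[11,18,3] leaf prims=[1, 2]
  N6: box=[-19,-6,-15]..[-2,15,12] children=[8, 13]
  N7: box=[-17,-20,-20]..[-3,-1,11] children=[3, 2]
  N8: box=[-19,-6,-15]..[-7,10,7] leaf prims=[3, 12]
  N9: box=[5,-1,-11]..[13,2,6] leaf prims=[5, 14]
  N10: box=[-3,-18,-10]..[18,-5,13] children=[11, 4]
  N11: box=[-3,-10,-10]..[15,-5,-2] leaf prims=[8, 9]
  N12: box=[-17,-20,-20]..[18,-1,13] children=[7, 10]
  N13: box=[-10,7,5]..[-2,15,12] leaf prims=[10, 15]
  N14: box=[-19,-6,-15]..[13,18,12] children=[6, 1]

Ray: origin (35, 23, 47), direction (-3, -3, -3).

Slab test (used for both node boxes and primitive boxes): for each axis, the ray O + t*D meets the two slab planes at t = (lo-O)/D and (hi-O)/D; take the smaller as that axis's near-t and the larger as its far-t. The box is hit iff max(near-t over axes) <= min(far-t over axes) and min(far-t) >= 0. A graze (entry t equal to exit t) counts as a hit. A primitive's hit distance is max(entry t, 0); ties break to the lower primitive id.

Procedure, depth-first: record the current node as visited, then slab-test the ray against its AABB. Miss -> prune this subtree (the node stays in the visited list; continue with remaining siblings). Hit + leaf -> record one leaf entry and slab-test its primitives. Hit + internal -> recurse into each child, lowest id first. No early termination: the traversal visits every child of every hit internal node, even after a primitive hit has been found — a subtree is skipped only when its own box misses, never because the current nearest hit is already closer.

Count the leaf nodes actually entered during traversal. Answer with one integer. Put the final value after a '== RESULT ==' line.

Traverse from the root:
N0 x:[17/3,18] y:[5/3,43/3] z:[34/3,67/3] -> hit [34/3,43/3], descend [12, 14]
  N12 x:[17/3,52/3] y:[8,43/3] z:[34/3,67/3] -> hit [34/3,43/3], descend [7, 10]
    N7 x:[38/3,52/3] y:[8,43/3] z:[12,67/3] -> hit [38/3,43/3], descend [2, 3]
      N2 x:[14,52/3] y:[35/3,43/3] z:[12,15] -> hit [14,43/3] leaf, test {P6(miss), P7(miss)}
      N3 x:[38/3,44/3] y:[8,10] z:[43/3,67/3] -> miss, prune
    N10 x:[17/3,38/3] y:[28/3,41/3] z:[34/3,19] -> hit [34/3,38/3], descend [4, 11]
      N4 x:[17/3,35/3] y:[10,41/3] z:[34/3,52/3] -> hit [34/3,35/3] leaf, test {P11@t=34/3, P13(miss)}
      N11 x:[20/3,38/3] y:[28/3,11] z:[49/3,19] -> miss, prune
  N14 x:[22/3,18] y:[5/3,29/3] z:[35/3,62/3] -> miss, prune

Visited [0, 12, 7, 2, 3, 10, 4, 11, 14]. Tests: 9 box, 2 leaf. Nearest: P11.

== RESULT ==
2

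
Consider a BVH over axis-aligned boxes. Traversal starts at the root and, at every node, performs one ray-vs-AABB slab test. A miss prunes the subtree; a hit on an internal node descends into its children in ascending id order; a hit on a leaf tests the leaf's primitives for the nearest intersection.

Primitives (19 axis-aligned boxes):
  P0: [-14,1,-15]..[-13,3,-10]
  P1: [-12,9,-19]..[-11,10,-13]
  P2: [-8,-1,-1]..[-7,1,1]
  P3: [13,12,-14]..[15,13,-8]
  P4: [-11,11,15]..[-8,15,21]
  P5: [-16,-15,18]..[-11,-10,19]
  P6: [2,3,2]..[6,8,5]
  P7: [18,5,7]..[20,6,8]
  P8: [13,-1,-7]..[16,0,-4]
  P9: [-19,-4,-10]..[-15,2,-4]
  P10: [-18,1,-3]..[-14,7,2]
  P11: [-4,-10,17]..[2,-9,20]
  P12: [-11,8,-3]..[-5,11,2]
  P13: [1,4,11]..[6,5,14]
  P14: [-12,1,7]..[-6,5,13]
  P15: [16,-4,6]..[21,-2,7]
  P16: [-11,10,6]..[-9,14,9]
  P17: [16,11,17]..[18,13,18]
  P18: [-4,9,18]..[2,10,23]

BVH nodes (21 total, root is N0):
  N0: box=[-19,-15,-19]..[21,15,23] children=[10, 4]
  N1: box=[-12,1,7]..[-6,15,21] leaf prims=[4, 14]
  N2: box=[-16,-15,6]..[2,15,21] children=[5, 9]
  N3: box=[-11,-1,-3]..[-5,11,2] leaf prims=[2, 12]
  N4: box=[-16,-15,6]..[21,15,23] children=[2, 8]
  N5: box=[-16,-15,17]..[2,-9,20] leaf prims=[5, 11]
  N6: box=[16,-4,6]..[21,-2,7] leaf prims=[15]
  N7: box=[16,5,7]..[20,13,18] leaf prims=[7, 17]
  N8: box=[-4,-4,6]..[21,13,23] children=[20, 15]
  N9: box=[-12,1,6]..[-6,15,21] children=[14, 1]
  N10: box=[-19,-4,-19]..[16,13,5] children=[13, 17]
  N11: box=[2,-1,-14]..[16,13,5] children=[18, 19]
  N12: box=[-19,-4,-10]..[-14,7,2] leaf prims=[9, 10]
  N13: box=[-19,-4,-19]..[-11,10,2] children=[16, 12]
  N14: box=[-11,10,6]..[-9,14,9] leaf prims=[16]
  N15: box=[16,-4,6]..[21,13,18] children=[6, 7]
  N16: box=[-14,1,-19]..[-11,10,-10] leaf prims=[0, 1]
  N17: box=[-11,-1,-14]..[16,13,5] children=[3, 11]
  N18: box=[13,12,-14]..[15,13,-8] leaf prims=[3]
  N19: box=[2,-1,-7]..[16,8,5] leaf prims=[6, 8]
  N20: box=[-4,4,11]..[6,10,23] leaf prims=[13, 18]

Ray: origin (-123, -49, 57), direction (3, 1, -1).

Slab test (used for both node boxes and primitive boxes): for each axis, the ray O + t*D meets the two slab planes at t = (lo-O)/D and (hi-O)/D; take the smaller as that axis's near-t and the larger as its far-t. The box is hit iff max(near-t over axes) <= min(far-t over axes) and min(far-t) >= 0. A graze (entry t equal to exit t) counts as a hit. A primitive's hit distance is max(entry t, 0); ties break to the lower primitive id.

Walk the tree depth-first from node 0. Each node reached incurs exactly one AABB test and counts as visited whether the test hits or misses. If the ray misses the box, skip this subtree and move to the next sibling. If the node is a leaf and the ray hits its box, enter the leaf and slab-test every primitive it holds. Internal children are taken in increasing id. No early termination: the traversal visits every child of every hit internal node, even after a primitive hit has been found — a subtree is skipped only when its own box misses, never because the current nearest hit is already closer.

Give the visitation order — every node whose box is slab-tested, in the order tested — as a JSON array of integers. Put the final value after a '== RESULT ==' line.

Trace the traversal:
N0 x:[104/3,48] y:[34,64] z:[34,76] -> hit [104/3,48], descend [4, 10]
  N4 x:[107/3,48] y:[34,64] z:[34,51] -> hit [107/3,48], descend [2, 8]
    N2 x:[107/3,125/3] y:[34,64] z:[36,51] -> hit [36,125/3], descend [5, 9]
      N5 x:[107/3,125/3] y:[34,40] z:[37,40] -> hit [37,40] leaf, test {P5(miss), P11@t=119/3}
      N9 x:[37,39] y:[50,64] z:[36,51] -> miss, prune
    N8 x:[119/3,48] y:[45,62] z:[34,51] -> hit [45,48], descend [15, 20]
      N15 x:[139/3,48] y:[45,62] z:[39,51] -> hit [139/3,48], descend [6, 7]
        N6 x:[139/3,48] y:[45,47] z:[50,51] -> miss, prune
        N7 x:[139/3,143/3] y:[54,62] z:[39,50] -> miss, prune
      N20 x:[119/3,43] y:[53,59] z:[34,46] -> miss, prune
  N10 x:[104/3,139/3] y:[45,62] z:[52,76] -> miss, prune

Summary -> nodes [0, 4, 2, 5, 9, 8, 15, 6, 7, 20, 10]; box-tests=11; leaf-entries=1; first=P11

== RESULT ==
[0, 4, 2, 5, 9, 8, 15, 6, 7, 20, 10]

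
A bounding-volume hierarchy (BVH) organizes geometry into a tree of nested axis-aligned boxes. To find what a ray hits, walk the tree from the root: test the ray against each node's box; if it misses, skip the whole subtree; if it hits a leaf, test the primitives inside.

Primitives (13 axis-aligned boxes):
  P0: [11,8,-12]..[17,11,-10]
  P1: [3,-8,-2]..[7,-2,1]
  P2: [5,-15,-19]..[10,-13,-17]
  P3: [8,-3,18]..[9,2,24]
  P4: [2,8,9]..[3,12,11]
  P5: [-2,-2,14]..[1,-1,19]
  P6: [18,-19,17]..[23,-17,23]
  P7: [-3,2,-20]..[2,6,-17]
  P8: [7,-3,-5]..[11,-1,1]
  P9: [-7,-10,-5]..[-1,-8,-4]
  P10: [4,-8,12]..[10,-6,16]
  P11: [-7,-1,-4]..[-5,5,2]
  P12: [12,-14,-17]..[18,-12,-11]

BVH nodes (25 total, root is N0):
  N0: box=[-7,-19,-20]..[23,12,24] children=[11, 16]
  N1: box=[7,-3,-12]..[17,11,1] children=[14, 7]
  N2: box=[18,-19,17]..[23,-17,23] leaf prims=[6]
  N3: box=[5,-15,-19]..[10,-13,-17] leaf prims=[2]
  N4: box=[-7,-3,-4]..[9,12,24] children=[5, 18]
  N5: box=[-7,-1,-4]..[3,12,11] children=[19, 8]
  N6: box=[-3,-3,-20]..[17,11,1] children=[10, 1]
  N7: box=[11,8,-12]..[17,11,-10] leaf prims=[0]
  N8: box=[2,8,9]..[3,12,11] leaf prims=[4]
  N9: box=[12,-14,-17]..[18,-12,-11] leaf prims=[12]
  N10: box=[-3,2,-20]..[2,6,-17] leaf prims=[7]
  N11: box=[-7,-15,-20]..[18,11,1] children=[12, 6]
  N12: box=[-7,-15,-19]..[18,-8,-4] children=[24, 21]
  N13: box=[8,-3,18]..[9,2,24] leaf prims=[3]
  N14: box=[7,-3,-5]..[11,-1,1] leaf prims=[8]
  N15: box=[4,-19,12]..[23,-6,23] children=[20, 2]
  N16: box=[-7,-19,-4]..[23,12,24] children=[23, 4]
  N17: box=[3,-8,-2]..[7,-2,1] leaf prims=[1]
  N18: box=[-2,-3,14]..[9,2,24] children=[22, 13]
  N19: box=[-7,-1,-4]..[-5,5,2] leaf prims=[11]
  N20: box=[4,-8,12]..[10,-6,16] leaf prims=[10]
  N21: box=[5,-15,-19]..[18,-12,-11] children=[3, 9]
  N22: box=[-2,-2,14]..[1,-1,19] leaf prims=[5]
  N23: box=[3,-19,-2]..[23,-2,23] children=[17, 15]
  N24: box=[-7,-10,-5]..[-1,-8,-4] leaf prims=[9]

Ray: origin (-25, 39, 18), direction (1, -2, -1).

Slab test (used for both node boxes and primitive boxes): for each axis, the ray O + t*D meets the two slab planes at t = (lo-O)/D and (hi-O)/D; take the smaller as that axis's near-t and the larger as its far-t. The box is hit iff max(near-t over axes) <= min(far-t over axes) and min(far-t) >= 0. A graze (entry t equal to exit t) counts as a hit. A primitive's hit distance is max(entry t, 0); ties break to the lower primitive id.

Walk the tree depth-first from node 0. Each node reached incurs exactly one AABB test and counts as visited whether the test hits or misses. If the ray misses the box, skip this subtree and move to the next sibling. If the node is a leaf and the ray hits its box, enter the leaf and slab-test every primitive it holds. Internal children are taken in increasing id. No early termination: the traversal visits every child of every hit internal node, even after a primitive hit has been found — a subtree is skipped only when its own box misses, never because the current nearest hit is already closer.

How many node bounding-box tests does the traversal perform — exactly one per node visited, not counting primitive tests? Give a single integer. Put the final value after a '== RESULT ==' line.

Trace the traversal:
N0 x:[18,48] y:[27/2,29] z:[-6,38] -> hit [18,29], descend [11, 16]
  N11 x:[18,43] y:[14,27] z:[17,38] -> hit [18,27], descend [6, 12]
    N6 x:[22,42] y:[14,21] z:[17,38] -> miss, prune
    N12 x:[18,43] y:[47/2,27] z:[22,37] -> hit [47/2,27], descend [21, 24]
      N21 x:[30,43] y:[51/2,27] z:[29,37] -> miss, prune
      N24 x:[18,24] y:[47/2,49/2] z:[22,23] -> miss, prune
  N16 x:[18,48] y:[27/2,29] z:[-6,22] -> hit [18,22], descend [4, 23]
    N4 x:[18,34] y:[27/2,21] z:[-6,22] -> hit [18,21], descend [5, 18]
      N5 x:[18,28] y:[27/2,20] z:[7,22] -> hit [18,20], descend [8, 19]
        N8 x:[27,28] y:[27/2,31/2] z:[7,9] -> miss, prune
        N19 x:[18,20] y:[17,20] z:[16,22] -> hit [18,20] leaf, test {P11@t=18}
      N18 x:[23,34] y:[37/2,21] z:[-6,4] -> miss, prune
    N23 x:[28,48] y:[41/2,29] z:[-5,20] -> miss, prune

Summary -> nodes [0, 11, 6, 12, 21, 24, 16, 4, 5, 8, 19, 18, 23]; box-tests=13; leaf-entries=1; first=P11

== RESULT ==
13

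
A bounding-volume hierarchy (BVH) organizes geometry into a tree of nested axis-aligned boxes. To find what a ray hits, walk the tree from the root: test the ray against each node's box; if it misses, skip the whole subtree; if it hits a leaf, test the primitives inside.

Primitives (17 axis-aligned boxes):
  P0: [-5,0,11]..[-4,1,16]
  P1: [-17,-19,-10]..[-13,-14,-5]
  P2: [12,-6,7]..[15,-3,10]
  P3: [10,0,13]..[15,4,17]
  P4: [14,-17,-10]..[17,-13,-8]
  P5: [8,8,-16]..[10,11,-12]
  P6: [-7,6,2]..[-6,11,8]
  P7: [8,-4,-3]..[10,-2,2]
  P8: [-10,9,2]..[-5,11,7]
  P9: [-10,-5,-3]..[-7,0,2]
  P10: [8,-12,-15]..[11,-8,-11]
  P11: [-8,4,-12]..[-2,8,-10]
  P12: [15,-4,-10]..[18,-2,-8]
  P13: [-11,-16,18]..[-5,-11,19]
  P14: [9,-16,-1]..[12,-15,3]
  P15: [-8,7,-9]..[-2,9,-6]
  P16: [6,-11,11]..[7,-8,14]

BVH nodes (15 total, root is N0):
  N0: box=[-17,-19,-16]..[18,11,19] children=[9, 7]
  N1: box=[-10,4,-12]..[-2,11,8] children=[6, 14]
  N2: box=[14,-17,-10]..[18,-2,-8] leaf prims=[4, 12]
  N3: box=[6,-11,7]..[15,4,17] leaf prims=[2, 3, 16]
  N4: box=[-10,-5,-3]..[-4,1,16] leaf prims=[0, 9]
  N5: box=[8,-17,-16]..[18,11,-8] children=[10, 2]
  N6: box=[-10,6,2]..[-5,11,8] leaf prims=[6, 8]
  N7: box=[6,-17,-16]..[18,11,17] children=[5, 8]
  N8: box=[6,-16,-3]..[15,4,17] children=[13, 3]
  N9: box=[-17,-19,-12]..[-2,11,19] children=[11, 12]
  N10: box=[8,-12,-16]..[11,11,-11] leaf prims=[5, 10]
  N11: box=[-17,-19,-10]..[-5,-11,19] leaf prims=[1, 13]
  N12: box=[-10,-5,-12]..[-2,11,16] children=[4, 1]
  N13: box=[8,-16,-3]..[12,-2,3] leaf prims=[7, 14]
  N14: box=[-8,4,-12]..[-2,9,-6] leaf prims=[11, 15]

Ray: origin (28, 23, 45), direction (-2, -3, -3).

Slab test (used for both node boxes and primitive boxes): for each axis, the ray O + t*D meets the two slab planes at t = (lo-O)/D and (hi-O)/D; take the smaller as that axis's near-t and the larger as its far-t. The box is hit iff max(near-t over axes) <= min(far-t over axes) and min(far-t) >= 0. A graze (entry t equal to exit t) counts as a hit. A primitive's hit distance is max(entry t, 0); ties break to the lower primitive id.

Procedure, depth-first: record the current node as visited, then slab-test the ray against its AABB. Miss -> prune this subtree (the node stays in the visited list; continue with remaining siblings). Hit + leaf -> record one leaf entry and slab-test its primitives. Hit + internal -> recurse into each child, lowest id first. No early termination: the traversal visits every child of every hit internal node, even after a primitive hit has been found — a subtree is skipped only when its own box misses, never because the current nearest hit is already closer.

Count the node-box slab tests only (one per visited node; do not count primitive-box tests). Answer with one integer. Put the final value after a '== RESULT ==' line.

Traverse from the root:
N0 x:[5,45/2] y:[4,14] z:[26/3,61/3] -> hit [26/3,14], descend [7, 9]
  N7 x:[5,11] y:[4,40/3] z:[28/3,61/3] -> hit [28/3,11], descend [5, 8]
    N5 x:[5,10] y:[4,40/3] z:[53/3,61/3] -> miss, prune
    N8 x:[13/2,11] y:[19/3,13] z:[28/3,16] -> hit [28/3,11], descend [3, 13]
      N3 x:[13/2,11] y:[19/3,34/3] z:[28/3,38/3] -> hit [28/3,11] leaf, test {P2(miss), P3(miss), P16@t=21/2}
      N13 x:[8,10] y:[25/3,13] z:[14,16] -> miss, prune
  N9 x:[15,45/2] y:[4,14] z:[26/3,19] -> miss, prune

Summary -> nodes [0, 7, 5, 8, 3, 13, 9]; box-tests=7; leaf-entries=1; first=P16

== RESULT ==
7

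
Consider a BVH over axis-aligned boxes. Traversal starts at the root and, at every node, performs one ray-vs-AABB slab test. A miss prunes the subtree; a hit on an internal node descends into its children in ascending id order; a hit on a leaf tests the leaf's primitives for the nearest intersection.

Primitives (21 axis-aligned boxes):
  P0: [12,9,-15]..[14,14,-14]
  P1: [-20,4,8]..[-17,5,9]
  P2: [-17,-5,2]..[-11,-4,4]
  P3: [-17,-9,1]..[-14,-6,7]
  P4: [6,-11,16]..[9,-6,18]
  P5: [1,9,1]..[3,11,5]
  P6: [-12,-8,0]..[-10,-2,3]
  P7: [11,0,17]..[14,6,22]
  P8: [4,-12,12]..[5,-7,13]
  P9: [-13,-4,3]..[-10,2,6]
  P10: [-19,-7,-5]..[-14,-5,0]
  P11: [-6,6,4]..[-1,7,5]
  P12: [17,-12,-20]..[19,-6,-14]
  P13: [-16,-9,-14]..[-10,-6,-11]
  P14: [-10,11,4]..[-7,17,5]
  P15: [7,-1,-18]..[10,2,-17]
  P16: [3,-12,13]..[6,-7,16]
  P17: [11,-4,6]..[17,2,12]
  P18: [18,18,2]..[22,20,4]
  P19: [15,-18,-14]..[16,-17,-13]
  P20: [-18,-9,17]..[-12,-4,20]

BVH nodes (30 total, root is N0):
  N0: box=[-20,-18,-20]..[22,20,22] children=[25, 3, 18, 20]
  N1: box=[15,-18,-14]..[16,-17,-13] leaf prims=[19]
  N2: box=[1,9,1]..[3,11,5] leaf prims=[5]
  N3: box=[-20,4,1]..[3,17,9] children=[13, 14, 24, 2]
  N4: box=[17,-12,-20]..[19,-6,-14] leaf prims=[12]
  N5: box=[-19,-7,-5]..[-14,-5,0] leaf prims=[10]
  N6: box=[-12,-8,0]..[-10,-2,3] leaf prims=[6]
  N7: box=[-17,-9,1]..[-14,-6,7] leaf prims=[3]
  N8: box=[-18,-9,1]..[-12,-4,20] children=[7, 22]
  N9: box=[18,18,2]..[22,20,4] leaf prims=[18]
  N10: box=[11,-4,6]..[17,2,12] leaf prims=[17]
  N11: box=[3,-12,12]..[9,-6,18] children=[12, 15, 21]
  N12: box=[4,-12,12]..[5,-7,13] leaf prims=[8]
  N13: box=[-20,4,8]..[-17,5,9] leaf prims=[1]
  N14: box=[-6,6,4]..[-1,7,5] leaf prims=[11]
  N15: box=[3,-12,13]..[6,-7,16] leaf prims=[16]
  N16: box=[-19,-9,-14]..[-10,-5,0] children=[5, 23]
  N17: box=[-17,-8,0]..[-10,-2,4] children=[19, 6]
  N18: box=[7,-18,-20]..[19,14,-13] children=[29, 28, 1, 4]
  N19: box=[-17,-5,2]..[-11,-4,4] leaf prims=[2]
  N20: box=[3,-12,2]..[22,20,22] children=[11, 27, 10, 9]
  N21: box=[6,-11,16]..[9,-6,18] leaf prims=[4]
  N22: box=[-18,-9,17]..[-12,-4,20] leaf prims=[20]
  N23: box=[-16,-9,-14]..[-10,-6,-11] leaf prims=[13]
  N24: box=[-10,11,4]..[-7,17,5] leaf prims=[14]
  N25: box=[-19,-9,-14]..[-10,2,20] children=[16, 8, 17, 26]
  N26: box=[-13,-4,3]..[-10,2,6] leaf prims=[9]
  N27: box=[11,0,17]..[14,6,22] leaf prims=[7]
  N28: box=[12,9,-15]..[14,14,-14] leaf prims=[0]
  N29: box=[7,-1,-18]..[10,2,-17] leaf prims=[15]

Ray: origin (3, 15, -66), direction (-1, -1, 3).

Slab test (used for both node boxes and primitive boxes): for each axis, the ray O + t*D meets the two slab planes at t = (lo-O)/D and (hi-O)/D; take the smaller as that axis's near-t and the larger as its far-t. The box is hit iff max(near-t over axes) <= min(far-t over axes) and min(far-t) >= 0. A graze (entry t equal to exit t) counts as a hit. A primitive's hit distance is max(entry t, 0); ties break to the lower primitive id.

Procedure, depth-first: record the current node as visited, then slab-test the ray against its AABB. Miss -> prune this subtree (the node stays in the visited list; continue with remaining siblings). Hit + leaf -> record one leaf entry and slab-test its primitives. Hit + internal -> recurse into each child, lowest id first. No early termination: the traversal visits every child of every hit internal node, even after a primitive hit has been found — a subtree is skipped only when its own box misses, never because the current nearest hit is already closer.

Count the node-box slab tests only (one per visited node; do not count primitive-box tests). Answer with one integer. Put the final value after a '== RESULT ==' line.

Trace the traversal:
N0 x:[-19,23] y:[-5,33] z:[46/3,88/3] -> hit [46/3,23], descend [3, 18, 20, 25]
  N3 x:[0,23] y:[-2,11] z:[67/3,25] -> miss, prune
  N18 x:[-16,-4] y:[1,33] z:[46/3,53/3] -> miss, prune
  N20 x:[-19,0] y:[-5,27] z:[68/3,88/3] -> miss, prune
  N25 x:[13,22] y:[13,24] z:[52/3,86/3] -> hit [52/3,22], descend [8, 16, 17, 26]
    N8 x:[15,21] y:[19,24] z:[67/3,86/3] -> miss, prune
    N16 x:[13,22] y:[20,24] z:[52/3,22] -> hit [20,22], descend [5, 23]
      N5 x:[17,22] y:[20,22] z:[61/3,22] -> hit [61/3,22] leaf, test {P10@t=61/3}
      N23 x:[13,19] y:[21,24] z:[52/3,55/3] -> miss, prune
    N17 x:[13,20] y:[17,23] z:[22,70/3] -> miss, prune
    N26 x:[13,16] y:[13,19] z:[23,24] -> miss, prune

Summary -> nodes [0, 3, 18, 20, 25, 8, 16, 5, 23, 17, 26]; box-tests=11; leaf-entries=1; first=P10

== RESULT ==
11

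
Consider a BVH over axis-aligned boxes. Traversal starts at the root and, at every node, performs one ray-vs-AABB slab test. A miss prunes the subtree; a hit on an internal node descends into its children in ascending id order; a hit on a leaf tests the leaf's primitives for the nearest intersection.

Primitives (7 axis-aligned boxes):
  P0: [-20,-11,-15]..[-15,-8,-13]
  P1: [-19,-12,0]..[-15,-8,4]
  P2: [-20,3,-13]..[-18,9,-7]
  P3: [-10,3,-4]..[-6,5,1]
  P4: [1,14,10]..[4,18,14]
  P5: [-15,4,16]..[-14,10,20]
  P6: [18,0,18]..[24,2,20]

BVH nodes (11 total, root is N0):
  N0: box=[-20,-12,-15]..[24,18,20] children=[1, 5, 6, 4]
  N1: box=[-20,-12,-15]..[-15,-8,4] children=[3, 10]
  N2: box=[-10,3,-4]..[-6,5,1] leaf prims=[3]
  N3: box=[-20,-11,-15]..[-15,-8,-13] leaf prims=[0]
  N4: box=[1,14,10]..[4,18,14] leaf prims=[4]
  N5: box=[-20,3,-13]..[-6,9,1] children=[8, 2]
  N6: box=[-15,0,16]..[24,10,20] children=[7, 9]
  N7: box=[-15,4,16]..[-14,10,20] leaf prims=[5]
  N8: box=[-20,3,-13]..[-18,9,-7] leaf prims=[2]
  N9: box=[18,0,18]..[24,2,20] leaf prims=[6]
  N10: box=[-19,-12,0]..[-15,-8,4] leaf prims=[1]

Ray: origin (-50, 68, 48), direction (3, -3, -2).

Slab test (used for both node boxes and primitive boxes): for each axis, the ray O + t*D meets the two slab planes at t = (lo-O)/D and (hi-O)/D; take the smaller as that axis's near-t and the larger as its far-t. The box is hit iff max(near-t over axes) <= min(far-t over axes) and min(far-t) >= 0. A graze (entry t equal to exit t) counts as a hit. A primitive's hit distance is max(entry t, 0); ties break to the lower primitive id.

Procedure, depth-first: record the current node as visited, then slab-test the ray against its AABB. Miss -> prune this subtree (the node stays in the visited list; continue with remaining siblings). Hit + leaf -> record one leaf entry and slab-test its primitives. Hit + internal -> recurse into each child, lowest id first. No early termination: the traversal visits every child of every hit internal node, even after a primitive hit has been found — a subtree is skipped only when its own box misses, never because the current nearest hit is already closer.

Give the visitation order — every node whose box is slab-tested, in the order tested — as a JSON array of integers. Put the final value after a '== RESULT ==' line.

Trace the traversal:
N0 x:[10,74/3] y:[50/3,80/3] z:[14,63/2] -> hit [50/3,74/3], descend [1, 4, 5, 6]
  N1 x:[10,35/3] y:[76/3,80/3] z:[22,63/2] -> miss, prune
  N4 x:[17,18] y:[50/3,18] z:[17,19] -> hit [17,18] leaf, test {P4@t=17}
  N5 x:[10,44/3] y:[59/3,65/3] z:[47/2,61/2] -> miss, prune
  N6 x:[35/3,74/3] y:[58/3,68/3] z:[14,16] -> miss, prune

5 AABB tests over nodes [0, 1, 4, 5, 6]; 1 leaf entered; closest P4.

== RESULT ==
[0, 1, 4, 5, 6]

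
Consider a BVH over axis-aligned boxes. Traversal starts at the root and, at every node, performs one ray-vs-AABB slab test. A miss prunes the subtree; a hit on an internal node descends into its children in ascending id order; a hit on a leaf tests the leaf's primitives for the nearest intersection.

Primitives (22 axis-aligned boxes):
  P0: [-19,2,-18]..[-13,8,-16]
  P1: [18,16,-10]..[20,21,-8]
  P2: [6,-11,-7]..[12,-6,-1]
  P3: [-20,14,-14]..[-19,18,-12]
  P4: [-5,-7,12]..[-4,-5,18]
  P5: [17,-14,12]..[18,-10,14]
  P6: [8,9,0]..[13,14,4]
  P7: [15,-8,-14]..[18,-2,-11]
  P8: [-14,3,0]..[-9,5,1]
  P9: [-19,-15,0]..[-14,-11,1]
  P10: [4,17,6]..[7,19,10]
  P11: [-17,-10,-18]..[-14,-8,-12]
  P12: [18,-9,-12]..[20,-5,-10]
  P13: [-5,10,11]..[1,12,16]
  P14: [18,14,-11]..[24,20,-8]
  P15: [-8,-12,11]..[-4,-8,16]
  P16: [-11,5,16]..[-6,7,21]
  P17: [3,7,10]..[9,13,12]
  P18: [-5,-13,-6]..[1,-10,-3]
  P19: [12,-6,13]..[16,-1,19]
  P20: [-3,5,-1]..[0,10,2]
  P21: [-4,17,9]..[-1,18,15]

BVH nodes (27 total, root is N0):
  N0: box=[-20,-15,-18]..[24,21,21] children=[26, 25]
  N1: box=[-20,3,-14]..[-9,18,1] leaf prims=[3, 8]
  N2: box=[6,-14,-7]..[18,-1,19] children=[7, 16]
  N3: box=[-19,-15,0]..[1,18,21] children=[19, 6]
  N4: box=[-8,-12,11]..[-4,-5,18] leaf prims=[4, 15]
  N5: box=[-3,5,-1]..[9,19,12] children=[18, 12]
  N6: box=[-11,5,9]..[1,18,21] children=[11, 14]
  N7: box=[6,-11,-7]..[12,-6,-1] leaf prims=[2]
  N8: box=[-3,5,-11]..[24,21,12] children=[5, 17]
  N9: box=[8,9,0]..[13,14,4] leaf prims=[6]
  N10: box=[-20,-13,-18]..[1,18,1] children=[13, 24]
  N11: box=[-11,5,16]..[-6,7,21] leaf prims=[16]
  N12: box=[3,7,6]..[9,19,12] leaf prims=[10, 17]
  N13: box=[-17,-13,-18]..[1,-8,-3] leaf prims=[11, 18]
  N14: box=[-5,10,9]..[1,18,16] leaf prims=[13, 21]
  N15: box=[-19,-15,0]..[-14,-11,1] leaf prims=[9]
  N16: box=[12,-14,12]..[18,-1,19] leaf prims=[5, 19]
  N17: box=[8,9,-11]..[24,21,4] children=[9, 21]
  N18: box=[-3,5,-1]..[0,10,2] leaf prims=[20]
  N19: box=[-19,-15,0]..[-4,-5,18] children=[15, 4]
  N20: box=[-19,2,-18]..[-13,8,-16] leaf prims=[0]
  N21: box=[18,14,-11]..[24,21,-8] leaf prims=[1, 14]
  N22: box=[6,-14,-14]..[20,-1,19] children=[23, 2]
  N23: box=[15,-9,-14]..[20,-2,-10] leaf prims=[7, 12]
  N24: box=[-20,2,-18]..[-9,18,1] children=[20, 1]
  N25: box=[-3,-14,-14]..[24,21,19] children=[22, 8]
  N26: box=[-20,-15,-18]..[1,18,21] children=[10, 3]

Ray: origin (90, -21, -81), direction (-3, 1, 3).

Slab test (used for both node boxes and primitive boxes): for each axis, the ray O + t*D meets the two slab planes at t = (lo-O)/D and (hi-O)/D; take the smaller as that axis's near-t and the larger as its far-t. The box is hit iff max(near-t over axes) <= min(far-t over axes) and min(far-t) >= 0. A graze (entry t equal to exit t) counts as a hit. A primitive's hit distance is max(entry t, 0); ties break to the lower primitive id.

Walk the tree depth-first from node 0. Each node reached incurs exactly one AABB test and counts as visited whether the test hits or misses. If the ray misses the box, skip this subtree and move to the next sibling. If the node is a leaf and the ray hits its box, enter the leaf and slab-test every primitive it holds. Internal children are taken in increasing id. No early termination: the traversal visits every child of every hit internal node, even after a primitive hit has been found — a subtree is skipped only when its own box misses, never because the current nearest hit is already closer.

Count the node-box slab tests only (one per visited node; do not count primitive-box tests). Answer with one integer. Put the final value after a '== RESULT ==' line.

Walk:
N0 x:[22,110/3] y:[6,42] z:[21,34] -> hit [22,34], descend [25, 26]
  N25 x:[22,31] y:[7,42] z:[67/3,100/3] -> hit [67/3,31], descend [8, 22]
    N8 x:[22,31] y:[26,42] z:[70/3,31] -> hit [26,31], descend [5, 17]
      N5 x:[27,31] y:[26,40] z:[80/3,31] -> hit [27,31], descend [12, 18]
        N12 x:[27,29] y:[28,40] z:[29,31] -> hit [29,29] leaf, test {P10(miss), P17(miss)}
        N18 x:[30,31] y:[26,31] z:[80/3,83/3] -> miss, prune
      N17 x:[22,82/3] y:[30,42] z:[70/3,85/3] -> miss, prune
    N22 x:[70/3,28] y:[7,20] z:[67/3,100/3] -> miss, prune
  N26 x:[89/3,110/3] y:[6,39] z:[21,34] -> hit [89/3,34], descend [3, 10]
    N3 x:[89/3,109/3] y:[6,39] z:[27,34] -> hit [89/3,34], descend [6, 19]
      N6 x:[89/3,101/3] y:[26,39] z:[30,34] -> hit [30,101/3], descend [11, 14]
        N11 x:[32,101/3] y:[26,28] z:[97/3,34] -> miss, prune
        N14 x:[89/3,95/3] y:[31,39] z:[30,97/3] -> hit [31,95/3] leaf, test {P13@t=31, P21(miss)}
      N19 x:[94/3,109/3] y:[6,16] z:[27,33] -> miss, prune
    N10 x:[89/3,110/3] y:[8,39] z:[21,82/3] -> miss, prune

Summary -> nodes [0, 25, 8, 5, 12, 18, 17, 22, 26, 3, 6, 11, 14, 19, 10]; box-tests=15; leaf-entries=2; first=P13

== RESULT ==
15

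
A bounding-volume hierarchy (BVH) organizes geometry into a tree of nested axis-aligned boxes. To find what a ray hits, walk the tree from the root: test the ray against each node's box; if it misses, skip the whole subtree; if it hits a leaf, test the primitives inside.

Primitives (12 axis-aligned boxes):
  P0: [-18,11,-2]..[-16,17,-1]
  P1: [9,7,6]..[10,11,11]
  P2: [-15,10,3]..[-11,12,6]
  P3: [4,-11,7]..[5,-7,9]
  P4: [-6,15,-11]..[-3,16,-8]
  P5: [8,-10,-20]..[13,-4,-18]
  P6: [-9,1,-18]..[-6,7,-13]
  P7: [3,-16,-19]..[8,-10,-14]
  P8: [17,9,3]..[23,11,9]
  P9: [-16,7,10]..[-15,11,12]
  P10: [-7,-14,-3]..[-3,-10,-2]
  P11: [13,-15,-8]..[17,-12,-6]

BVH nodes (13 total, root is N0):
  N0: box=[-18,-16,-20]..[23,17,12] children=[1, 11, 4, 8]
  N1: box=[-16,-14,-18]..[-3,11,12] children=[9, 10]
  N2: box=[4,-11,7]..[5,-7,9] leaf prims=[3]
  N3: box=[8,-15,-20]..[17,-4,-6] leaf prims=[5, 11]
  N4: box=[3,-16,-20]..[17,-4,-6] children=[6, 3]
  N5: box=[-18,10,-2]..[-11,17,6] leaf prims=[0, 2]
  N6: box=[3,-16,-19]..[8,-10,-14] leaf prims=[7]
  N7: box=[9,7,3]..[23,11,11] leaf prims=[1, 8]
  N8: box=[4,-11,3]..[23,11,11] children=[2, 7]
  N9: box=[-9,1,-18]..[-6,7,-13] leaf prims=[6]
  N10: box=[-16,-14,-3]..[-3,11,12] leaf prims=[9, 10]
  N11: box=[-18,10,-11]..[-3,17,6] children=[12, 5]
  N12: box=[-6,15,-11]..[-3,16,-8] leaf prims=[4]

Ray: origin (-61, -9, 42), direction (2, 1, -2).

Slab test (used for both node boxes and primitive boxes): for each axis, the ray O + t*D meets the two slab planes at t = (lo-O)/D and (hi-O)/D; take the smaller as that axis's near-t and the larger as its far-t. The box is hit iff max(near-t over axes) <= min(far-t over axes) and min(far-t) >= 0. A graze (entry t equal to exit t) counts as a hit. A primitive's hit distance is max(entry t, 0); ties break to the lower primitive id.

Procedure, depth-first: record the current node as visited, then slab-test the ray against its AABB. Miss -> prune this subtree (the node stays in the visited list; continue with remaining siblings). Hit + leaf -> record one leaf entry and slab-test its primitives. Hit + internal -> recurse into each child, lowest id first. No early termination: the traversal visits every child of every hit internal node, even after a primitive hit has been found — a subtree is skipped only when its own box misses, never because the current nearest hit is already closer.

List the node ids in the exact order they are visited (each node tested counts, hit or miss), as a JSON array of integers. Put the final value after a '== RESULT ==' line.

Traverse from the root:
N0 x:[43/2,42] y:[-7,26] z:[15,31] -> hit [43/2,26], descend [1, 4, 8, 11]
  N1 x:[45/2,29] y:[-5,20] z:[15,30] -> miss, prune
  N4 x:[32,39] y:[-7,5] z:[24,31] -> miss, prune
  N8 x:[65/2,42] y:[-2,20] z:[31/2,39/2] -> miss, prune
  N11 x:[43/2,29] y:[19,26] z:[18,53/2] -> hit [43/2,26], descend [5, 12]
    N5 x:[43/2,25] y:[19,26] z:[18,22] -> hit [43/2,22] leaf, test {P0@t=43/2, P2(miss)}
    N12 x:[55/2,29] y:[24,25] z:[25,53/2] -> miss, prune

order=[0, 1, 4, 8, 11, 5, 12]  |boxes|=7  |leaves|=1  hit=P0

== RESULT ==
[0, 1, 4, 8, 11, 5, 12]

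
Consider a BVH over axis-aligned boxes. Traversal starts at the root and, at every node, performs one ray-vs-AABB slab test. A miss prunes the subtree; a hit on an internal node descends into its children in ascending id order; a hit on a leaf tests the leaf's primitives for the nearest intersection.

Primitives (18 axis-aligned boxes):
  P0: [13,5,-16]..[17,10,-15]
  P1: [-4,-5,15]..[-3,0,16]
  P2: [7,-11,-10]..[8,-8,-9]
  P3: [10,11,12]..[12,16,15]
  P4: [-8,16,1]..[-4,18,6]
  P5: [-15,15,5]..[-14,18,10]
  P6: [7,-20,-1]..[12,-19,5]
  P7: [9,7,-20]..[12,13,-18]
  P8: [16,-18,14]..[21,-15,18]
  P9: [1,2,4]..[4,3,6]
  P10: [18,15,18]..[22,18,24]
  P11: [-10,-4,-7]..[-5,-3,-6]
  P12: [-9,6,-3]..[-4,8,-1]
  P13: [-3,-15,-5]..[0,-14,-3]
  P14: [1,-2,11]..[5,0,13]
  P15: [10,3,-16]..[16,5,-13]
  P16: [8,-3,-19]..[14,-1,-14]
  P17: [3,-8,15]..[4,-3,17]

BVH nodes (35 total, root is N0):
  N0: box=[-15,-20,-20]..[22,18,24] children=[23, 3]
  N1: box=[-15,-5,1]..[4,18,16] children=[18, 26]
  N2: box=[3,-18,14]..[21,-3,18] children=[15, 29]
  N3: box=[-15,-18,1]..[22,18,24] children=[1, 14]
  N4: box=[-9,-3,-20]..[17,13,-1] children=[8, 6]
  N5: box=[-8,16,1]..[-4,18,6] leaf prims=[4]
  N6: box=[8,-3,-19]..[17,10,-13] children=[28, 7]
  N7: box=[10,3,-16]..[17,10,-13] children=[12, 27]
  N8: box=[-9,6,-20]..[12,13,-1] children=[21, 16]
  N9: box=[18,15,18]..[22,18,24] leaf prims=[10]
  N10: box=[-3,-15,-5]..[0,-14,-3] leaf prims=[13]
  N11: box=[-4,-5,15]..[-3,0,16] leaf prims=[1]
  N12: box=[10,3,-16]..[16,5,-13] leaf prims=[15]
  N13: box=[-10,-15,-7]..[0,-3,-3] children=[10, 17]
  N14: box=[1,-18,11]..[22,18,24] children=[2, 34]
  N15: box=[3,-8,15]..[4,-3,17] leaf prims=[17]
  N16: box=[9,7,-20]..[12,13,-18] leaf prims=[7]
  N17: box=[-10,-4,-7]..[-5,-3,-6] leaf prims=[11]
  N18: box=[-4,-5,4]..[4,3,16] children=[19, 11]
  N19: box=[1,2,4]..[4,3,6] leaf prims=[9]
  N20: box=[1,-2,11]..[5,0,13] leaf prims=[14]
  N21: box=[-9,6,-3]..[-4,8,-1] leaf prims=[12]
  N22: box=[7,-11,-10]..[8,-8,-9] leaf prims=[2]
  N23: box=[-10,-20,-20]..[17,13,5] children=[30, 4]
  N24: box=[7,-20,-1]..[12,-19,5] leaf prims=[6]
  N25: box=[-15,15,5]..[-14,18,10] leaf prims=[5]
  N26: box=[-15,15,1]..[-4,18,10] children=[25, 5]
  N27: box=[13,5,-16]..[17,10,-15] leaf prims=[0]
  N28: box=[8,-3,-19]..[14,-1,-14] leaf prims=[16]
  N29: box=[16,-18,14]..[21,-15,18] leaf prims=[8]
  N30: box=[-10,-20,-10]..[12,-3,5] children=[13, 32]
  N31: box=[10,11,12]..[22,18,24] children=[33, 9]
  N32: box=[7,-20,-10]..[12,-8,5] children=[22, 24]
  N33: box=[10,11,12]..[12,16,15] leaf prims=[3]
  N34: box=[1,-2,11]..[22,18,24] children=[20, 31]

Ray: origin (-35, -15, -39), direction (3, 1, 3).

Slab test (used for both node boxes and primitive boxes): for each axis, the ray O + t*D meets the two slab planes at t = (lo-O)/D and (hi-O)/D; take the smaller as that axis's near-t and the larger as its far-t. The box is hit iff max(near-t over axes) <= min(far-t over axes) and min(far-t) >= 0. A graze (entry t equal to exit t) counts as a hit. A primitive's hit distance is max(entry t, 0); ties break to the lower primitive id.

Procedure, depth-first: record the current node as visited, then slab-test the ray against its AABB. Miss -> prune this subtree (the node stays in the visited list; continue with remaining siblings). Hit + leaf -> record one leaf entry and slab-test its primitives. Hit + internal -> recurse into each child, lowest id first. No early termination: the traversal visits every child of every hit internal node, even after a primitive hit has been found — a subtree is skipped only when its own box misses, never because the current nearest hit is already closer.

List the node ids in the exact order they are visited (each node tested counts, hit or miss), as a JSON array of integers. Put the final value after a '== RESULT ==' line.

Walk:
N0 x:[20/3,19] y:[-5,33] z:[19/3,21] -> hit [20/3,19], descend [3, 23]
  N3 x:[20/3,19] y:[-3,33] z:[40/3,21] -> hit [40/3,19], descend [1, 14]
    N1 x:[20/3,13] y:[10,33] z:[40/3,55/3] -> miss, prune
    N14 x:[12,19] y:[-3,33] z:[50/3,21] -> hit [50/3,19], descend [2, 34]
      N2 x:[38/3,56/3] y:[-3,12] z:[53/3,19] -> miss, prune
      N34 x:[12,19] y:[13,33] z:[50/3,21] -> hit [50/3,19], descend [20, 31]
        N20 x:[12,40/3] y:[13,15] z:[50/3,52/3] -> miss, prune
        N31 x:[15,19] y:[26,33] z:[17,21] -> miss, prune
  N23 x:[25/3,52/3] y:[-5,28] z:[19/3,44/3] -> hit [25/3,44/3], descend [4, 30]
    N4 x:[26/3,52/3] y:[12,28] z:[19/3,38/3] -> hit [12,38/3], descend [6, 8]
      N6 x:[43/3,52/3] y:[12,25] z:[20/3,26/3] -> miss, prune
      N8 x:[26/3,47/3] y:[21,28] z:[19/3,38/3] -> miss, prune
    N30 x:[25/3,47/3] y:[-5,12] z:[29/3,44/3] -> hit [29/3,12], descend [13, 32]
      N13 x:[25/3,35/3] y:[0,12] z:[32/3,12] -> hit [32/3,35/3], descend [10, 17]
        N10 x:[32/3,35/3] y:[0,1] z:[34/3,12] -> miss, prune
        N17 x:[25/3,10] y:[11,12] z:[32/3,11] -> miss, prune
      N32 x:[14,47/3] y:[-5,7] z:[29/3,44/3] -> miss, prune

Visited [0, 3, 1, 14, 2, 34, 20, 31, 23, 4, 6, 8, 30, 13, 10, 17, 32]. Tests: 17 box, 0 leaf. Nearest: miss.

== RESULT ==
[0, 3, 1, 14, 2, 34, 20, 31, 23, 4, 6, 8, 30, 13, 10, 17, 32]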